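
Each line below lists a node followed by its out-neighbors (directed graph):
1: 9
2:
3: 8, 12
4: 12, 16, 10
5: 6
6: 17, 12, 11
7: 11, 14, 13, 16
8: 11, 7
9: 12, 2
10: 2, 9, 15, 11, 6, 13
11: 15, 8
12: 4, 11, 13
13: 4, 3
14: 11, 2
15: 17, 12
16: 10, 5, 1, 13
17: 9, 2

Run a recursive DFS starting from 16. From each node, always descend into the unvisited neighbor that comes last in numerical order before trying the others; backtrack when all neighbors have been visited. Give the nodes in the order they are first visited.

Visit 16
16 → 13
13 → 4
4 → 12
12 → 11
11 → 15
15 → 17
17 → 9
9 → 2
11 → 8
8 → 7
7 → 14
4 → 10
10 → 6
13 → 3
16 → 5
16 → 1

16 -> 13 -> 4 -> 12 -> 11 -> 15 -> 17 -> 9 -> 2 -> 8 -> 7 -> 14 -> 10 -> 6 -> 3 -> 5 -> 1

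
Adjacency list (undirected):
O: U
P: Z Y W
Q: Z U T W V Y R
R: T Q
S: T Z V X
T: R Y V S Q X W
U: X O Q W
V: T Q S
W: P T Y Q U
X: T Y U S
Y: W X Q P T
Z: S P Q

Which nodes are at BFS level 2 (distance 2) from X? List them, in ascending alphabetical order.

O, P, Q, R, V, W, Z

Level 0: X
Level 1: S, T, U, Y
Level 2: O, P, Q, R, V, W, Z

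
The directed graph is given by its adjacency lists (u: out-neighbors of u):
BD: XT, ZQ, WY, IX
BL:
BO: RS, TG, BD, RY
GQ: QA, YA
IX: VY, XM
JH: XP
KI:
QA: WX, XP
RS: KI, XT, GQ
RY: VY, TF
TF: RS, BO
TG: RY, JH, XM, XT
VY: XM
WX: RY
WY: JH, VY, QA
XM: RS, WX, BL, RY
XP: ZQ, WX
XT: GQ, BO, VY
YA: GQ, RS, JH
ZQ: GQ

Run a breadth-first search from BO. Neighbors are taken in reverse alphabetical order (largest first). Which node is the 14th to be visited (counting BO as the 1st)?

WY

Visit BO; enqueue TG, RY, RS, BD → queue [TG, RY, RS, BD]
Visit TG; enqueue XT, XM, JH → queue [RY, RS, BD, XT, XM, JH]
Visit RY; enqueue VY, TF → queue [RS, BD, XT, XM, JH, VY, TF]
Visit RS; enqueue KI, GQ → queue [BD, XT, XM, JH, VY, TF, KI, GQ]
Visit BD; enqueue ZQ, WY, IX → queue [XT, XM, JH, VY, TF, KI, GQ, ZQ, WY, IX]
Visit XT → queue [XM, JH, VY, TF, KI, GQ, ZQ, WY, IX]
Visit XM; enqueue WX, BL → queue [JH, VY, TF, KI, GQ, ZQ, WY, IX, WX, BL]
Visit JH; enqueue XP → queue [VY, TF, KI, GQ, ZQ, WY, IX, WX, BL, XP]
Visit VY → queue [TF, KI, GQ, ZQ, WY, IX, WX, BL, XP]
Visit TF → queue [KI, GQ, ZQ, WY, IX, WX, BL, XP]
Visit KI → queue [GQ, ZQ, WY, IX, WX, BL, XP]
Visit GQ; enqueue YA, QA → queue [ZQ, WY, IX, WX, BL, XP, YA, QA]
Visit ZQ → queue [WY, IX, WX, BL, XP, YA, QA]
Visit WY → queue [IX, WX, BL, XP, YA, QA]
Visit IX → queue [WX, BL, XP, YA, QA]
Visit WX → queue [BL, XP, YA, QA]
Visit BL → queue [XP, YA, QA]
Visit XP → queue [YA, QA]
Visit YA → queue [QA]
Visit QA → queue []

Visit order: BO, TG, RY, RS, BD, XT, XM, JH, VY, TF, KI, GQ, ZQ, WY, IX, WX, BL, XP, YA, QA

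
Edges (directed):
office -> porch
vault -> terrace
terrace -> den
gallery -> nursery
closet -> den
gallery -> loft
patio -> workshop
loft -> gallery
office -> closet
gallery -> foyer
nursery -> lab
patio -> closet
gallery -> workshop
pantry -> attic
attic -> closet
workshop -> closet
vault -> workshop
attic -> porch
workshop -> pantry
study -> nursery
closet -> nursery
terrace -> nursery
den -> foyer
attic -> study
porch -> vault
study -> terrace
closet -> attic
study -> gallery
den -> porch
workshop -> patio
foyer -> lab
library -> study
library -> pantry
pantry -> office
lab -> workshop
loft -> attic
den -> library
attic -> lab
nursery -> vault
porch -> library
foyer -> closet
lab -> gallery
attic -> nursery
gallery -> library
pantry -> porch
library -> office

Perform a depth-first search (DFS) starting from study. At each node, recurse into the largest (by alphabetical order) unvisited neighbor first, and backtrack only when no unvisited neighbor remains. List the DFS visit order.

study, terrace, nursery, vault, workshop, patio, closet, den, porch, library, pantry, office, attic, lab, gallery, loft, foyer

Visit study
study → terrace
terrace → nursery
nursery → vault
vault → workshop
workshop → patio
patio → closet
closet → den
den → porch
porch → library
library → pantry
pantry → office
pantry → attic
attic → lab
lab → gallery
gallery → loft
gallery → foyer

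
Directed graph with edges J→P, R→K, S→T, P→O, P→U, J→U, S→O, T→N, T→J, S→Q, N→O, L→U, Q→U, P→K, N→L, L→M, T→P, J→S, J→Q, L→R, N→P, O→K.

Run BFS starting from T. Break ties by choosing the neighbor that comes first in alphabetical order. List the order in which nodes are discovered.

T, J, N, P, Q, S, U, L, O, K, M, R

Visit T; enqueue J, N, P → queue [J, N, P]
Visit J; enqueue Q, S, U → queue [N, P, Q, S, U]
Visit N; enqueue L, O → queue [P, Q, S, U, L, O]
Visit P; enqueue K → queue [Q, S, U, L, O, K]
Visit Q → queue [S, U, L, O, K]
Visit S → queue [U, L, O, K]
Visit U → queue [L, O, K]
Visit L; enqueue M, R → queue [O, K, M, R]
Visit O → queue [K, M, R]
Visit K → queue [M, R]
Visit M → queue [R]
Visit R → queue []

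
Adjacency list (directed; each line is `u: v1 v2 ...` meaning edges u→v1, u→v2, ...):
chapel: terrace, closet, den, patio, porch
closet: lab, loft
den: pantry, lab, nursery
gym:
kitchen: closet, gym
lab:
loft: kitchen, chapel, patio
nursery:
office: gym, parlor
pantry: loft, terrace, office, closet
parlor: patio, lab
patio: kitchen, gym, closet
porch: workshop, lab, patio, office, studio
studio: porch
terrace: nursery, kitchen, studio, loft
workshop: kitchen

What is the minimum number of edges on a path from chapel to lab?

2

Level 0: chapel
Level 1: closet, den, patio, porch, terrace
Level 2: gym, kitchen, lab, loft, nursery, office, pantry, studio, workshop
Level 3: parlor
lab first appears at level 2.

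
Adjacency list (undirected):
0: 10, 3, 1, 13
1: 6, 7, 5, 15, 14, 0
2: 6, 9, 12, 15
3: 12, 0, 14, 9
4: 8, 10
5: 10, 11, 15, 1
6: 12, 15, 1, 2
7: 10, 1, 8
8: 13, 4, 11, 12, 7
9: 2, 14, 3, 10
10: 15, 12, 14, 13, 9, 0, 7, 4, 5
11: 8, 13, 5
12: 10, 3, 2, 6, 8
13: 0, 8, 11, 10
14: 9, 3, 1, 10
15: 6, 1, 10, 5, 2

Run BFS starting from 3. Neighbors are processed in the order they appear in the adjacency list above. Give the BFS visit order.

Visit 3; enqueue 12, 0, 14, 9 → queue [12, 0, 14, 9]
Visit 12; enqueue 10, 2, 6, 8 → queue [0, 14, 9, 10, 2, 6, 8]
Visit 0; enqueue 1, 13 → queue [14, 9, 10, 2, 6, 8, 1, 13]
Visit 14 → queue [9, 10, 2, 6, 8, 1, 13]
Visit 9 → queue [10, 2, 6, 8, 1, 13]
Visit 10; enqueue 15, 7, 4, 5 → queue [2, 6, 8, 1, 13, 15, 7, 4, 5]
Visit 2 → queue [6, 8, 1, 13, 15, 7, 4, 5]
Visit 6 → queue [8, 1, 13, 15, 7, 4, 5]
Visit 8; enqueue 11 → queue [1, 13, 15, 7, 4, 5, 11]
Visit 1 → queue [13, 15, 7, 4, 5, 11]
Visit 13 → queue [15, 7, 4, 5, 11]
Visit 15 → queue [7, 4, 5, 11]
Visit 7 → queue [4, 5, 11]
Visit 4 → queue [5, 11]
Visit 5 → queue [11]
Visit 11 → queue []

3, 12, 0, 14, 9, 10, 2, 6, 8, 1, 13, 15, 7, 4, 5, 11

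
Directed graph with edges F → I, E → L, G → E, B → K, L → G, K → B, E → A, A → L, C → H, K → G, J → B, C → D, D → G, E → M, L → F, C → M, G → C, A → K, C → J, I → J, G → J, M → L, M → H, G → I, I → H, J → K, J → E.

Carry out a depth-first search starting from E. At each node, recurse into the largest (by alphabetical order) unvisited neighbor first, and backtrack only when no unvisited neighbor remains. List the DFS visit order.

Visit E
E → M
M → L
L → G
G → J
J → K
K → B
G → I
I → H
G → C
C → D
L → F
E → A

E M L G J K B I H C D F A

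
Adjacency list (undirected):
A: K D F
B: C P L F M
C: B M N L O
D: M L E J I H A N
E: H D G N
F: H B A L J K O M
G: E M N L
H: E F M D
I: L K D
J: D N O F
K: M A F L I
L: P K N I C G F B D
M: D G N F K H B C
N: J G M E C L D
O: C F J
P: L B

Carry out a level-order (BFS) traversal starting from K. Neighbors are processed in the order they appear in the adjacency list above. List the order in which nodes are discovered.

K → M → A → F → L → I → D → G → N → H → B → C → J → O → P → E

Visit K; enqueue M, A, F, L, I → queue [M, A, F, L, I]
Visit M; enqueue D, G, N, H, B, C → queue [A, F, L, I, D, G, N, H, B, C]
Visit A → queue [F, L, I, D, G, N, H, B, C]
Visit F; enqueue J, O → queue [L, I, D, G, N, H, B, C, J, O]
Visit L; enqueue P → queue [I, D, G, N, H, B, C, J, O, P]
Visit I → queue [D, G, N, H, B, C, J, O, P]
Visit D; enqueue E → queue [G, N, H, B, C, J, O, P, E]
Visit G → queue [N, H, B, C, J, O, P, E]
Visit N → queue [H, B, C, J, O, P, E]
Visit H → queue [B, C, J, O, P, E]
Visit B → queue [C, J, O, P, E]
Visit C → queue [J, O, P, E]
Visit J → queue [O, P, E]
Visit O → queue [P, E]
Visit P → queue [E]
Visit E → queue []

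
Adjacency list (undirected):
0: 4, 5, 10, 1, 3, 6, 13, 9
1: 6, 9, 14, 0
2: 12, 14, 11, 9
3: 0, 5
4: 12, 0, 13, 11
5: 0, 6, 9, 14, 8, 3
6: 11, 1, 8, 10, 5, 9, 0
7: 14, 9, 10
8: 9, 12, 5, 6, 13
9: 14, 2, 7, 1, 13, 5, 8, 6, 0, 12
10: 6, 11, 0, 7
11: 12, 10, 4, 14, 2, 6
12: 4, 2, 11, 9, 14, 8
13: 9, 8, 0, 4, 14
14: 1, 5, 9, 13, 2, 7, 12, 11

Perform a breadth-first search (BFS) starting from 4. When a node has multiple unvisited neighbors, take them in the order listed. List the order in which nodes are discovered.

4, 12, 0, 13, 11, 2, 9, 14, 8, 5, 10, 1, 3, 6, 7

Visit 4; enqueue 12, 0, 13, 11 → queue [12, 0, 13, 11]
Visit 12; enqueue 2, 9, 14, 8 → queue [0, 13, 11, 2, 9, 14, 8]
Visit 0; enqueue 5, 10, 1, 3, 6 → queue [13, 11, 2, 9, 14, 8, 5, 10, 1, 3, 6]
Visit 13 → queue [11, 2, 9, 14, 8, 5, 10, 1, 3, 6]
Visit 11 → queue [2, 9, 14, 8, 5, 10, 1, 3, 6]
Visit 2 → queue [9, 14, 8, 5, 10, 1, 3, 6]
Visit 9; enqueue 7 → queue [14, 8, 5, 10, 1, 3, 6, 7]
Visit 14 → queue [8, 5, 10, 1, 3, 6, 7]
Visit 8 → queue [5, 10, 1, 3, 6, 7]
Visit 5 → queue [10, 1, 3, 6, 7]
Visit 10 → queue [1, 3, 6, 7]
Visit 1 → queue [3, 6, 7]
Visit 3 → queue [6, 7]
Visit 6 → queue [7]
Visit 7 → queue []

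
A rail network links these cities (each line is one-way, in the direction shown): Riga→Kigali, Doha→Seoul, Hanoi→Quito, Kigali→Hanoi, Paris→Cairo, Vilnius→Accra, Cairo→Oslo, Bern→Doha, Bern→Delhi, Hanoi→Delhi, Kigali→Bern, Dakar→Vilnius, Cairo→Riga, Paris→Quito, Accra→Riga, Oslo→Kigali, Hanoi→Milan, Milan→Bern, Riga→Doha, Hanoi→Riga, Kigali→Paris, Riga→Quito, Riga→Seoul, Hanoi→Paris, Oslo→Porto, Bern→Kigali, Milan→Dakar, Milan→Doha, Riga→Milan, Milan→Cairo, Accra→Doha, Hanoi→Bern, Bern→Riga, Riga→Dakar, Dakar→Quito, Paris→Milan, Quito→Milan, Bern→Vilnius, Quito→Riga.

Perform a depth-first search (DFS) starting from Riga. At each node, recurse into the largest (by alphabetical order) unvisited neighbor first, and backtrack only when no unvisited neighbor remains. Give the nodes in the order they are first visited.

Riga, Seoul, Quito, Milan, Doha, Dakar, Vilnius, Accra, Cairo, Oslo, Porto, Kigali, Paris, Hanoi, Delhi, Bern

Visit Riga
Riga → Seoul
Riga → Quito
Quito → Milan
Milan → Doha
Milan → Dakar
Dakar → Vilnius
Vilnius → Accra
Milan → Cairo
Cairo → Oslo
Oslo → Porto
Oslo → Kigali
Kigali → Paris
Kigali → Hanoi
Hanoi → Delhi
Hanoi → Bern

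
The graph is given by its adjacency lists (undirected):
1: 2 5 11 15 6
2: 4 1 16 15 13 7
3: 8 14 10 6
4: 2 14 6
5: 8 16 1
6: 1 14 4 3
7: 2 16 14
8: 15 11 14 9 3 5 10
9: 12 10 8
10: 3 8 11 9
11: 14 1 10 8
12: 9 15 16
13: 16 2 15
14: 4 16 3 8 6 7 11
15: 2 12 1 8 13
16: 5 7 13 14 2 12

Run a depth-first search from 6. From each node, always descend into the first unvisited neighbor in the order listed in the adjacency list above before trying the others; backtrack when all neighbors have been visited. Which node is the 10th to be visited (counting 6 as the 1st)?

Visit 6
6 → 1
1 → 2
2 → 4
4 → 14
14 → 16
16 → 5
5 → 8
8 → 15
15 → 12
12 → 9
9 → 10
10 → 3
10 → 11
15 → 13
16 → 7

Visit order: 6, 1, 2, 4, 14, 16, 5, 8, 15, 12, 9, 10, 3, 11, 13, 7

12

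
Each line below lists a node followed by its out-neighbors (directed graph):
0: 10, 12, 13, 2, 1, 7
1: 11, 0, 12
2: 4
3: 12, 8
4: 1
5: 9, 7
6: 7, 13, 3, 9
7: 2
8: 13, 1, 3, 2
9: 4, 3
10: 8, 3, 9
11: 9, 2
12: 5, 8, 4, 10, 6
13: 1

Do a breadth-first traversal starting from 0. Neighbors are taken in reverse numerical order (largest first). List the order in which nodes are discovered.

0, 13, 12, 10, 7, 2, 1, 8, 6, 5, 4, 9, 3, 11

Visit 0; enqueue 13, 12, 10, 7, 2, 1 → queue [13, 12, 10, 7, 2, 1]
Visit 13 → queue [12, 10, 7, 2, 1]
Visit 12; enqueue 8, 6, 5, 4 → queue [10, 7, 2, 1, 8, 6, 5, 4]
Visit 10; enqueue 9, 3 → queue [7, 2, 1, 8, 6, 5, 4, 9, 3]
Visit 7 → queue [2, 1, 8, 6, 5, 4, 9, 3]
Visit 2 → queue [1, 8, 6, 5, 4, 9, 3]
Visit 1; enqueue 11 → queue [8, 6, 5, 4, 9, 3, 11]
Visit 8 → queue [6, 5, 4, 9, 3, 11]
Visit 6 → queue [5, 4, 9, 3, 11]
Visit 5 → queue [4, 9, 3, 11]
Visit 4 → queue [9, 3, 11]
Visit 9 → queue [3, 11]
Visit 3 → queue [11]
Visit 11 → queue []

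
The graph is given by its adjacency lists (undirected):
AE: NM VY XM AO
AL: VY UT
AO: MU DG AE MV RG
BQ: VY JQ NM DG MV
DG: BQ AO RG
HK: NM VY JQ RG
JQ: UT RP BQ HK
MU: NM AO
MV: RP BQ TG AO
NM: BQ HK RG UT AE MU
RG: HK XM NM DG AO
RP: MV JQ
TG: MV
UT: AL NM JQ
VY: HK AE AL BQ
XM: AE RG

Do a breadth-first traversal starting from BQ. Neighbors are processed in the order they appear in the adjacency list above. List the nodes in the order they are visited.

Visit BQ; enqueue VY, JQ, NM, DG, MV → queue [VY, JQ, NM, DG, MV]
Visit VY; enqueue HK, AE, AL → queue [JQ, NM, DG, MV, HK, AE, AL]
Visit JQ; enqueue UT, RP → queue [NM, DG, MV, HK, AE, AL, UT, RP]
Visit NM; enqueue RG, MU → queue [DG, MV, HK, AE, AL, UT, RP, RG, MU]
Visit DG; enqueue AO → queue [MV, HK, AE, AL, UT, RP, RG, MU, AO]
Visit MV; enqueue TG → queue [HK, AE, AL, UT, RP, RG, MU, AO, TG]
Visit HK → queue [AE, AL, UT, RP, RG, MU, AO, TG]
Visit AE; enqueue XM → queue [AL, UT, RP, RG, MU, AO, TG, XM]
Visit AL → queue [UT, RP, RG, MU, AO, TG, XM]
Visit UT → queue [RP, RG, MU, AO, TG, XM]
Visit RP → queue [RG, MU, AO, TG, XM]
Visit RG → queue [MU, AO, TG, XM]
Visit MU → queue [AO, TG, XM]
Visit AO → queue [TG, XM]
Visit TG → queue [XM]
Visit XM → queue []

BQ, VY, JQ, NM, DG, MV, HK, AE, AL, UT, RP, RG, MU, AO, TG, XM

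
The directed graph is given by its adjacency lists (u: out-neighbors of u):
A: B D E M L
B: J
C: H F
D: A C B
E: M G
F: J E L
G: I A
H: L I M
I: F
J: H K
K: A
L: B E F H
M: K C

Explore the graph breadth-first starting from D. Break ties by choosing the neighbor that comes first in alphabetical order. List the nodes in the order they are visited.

D, A, B, C, E, L, M, J, F, H, G, K, I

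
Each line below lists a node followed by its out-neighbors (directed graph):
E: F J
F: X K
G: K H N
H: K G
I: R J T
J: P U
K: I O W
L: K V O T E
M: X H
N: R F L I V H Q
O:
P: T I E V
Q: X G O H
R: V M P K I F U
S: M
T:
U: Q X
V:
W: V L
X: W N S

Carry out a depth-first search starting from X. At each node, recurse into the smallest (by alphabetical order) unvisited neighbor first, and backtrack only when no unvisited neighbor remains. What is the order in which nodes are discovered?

X -> N -> F -> K -> I -> J -> P -> E -> T -> V -> U -> Q -> G -> H -> O -> R -> M -> W -> L -> S

Visit X
X → N
N → F
F → K
K → I
I → J
J → P
P → E
P → T
P → V
J → U
U → Q
Q → G
G → H
Q → O
I → R
R → M
K → W
W → L
X → S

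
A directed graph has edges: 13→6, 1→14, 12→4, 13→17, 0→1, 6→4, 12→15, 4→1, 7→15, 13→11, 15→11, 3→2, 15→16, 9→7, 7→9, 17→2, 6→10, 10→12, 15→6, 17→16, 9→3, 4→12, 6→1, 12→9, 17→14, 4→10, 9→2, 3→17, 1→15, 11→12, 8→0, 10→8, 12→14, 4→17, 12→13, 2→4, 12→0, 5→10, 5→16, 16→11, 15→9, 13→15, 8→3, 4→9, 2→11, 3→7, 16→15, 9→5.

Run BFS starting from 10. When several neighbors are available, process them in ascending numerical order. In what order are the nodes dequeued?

10 8 12 0 3 4 9 13 14 15 1 2 7 17 5 6 11 16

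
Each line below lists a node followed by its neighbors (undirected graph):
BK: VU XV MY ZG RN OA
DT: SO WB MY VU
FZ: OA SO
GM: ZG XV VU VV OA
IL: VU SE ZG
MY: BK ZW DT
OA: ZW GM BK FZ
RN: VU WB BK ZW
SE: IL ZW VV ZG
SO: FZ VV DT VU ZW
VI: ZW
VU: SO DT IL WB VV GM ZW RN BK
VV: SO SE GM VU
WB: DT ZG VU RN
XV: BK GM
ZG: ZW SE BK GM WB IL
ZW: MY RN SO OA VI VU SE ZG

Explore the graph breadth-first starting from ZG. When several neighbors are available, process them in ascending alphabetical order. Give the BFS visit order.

ZG, BK, GM, IL, SE, WB, ZW, MY, OA, RN, VU, XV, VV, DT, SO, VI, FZ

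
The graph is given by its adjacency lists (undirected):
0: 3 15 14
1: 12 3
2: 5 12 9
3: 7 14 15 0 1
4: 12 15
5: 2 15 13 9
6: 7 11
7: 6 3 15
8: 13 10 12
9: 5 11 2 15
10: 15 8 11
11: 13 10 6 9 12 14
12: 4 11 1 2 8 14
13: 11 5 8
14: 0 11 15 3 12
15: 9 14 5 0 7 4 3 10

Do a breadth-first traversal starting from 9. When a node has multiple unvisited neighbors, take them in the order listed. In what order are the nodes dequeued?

9, 5, 11, 2, 15, 13, 10, 6, 12, 14, 0, 7, 4, 3, 8, 1

Visit 9; enqueue 5, 11, 2, 15 → queue [5, 11, 2, 15]
Visit 5; enqueue 13 → queue [11, 2, 15, 13]
Visit 11; enqueue 10, 6, 12, 14 → queue [2, 15, 13, 10, 6, 12, 14]
Visit 2 → queue [15, 13, 10, 6, 12, 14]
Visit 15; enqueue 0, 7, 4, 3 → queue [13, 10, 6, 12, 14, 0, 7, 4, 3]
Visit 13; enqueue 8 → queue [10, 6, 12, 14, 0, 7, 4, 3, 8]
Visit 10 → queue [6, 12, 14, 0, 7, 4, 3, 8]
Visit 6 → queue [12, 14, 0, 7, 4, 3, 8]
Visit 12; enqueue 1 → queue [14, 0, 7, 4, 3, 8, 1]
Visit 14 → queue [0, 7, 4, 3, 8, 1]
Visit 0 → queue [7, 4, 3, 8, 1]
Visit 7 → queue [4, 3, 8, 1]
Visit 4 → queue [3, 8, 1]
Visit 3 → queue [8, 1]
Visit 8 → queue [1]
Visit 1 → queue []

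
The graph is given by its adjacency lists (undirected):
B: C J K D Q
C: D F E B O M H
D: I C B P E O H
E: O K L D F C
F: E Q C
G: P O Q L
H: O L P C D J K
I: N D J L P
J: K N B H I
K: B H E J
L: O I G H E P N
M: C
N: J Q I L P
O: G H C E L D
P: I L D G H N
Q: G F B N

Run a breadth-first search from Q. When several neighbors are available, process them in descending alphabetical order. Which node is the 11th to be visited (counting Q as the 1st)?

Visit Q; enqueue N, G, F, B → queue [N, G, F, B]
Visit N; enqueue P, L, J, I → queue [G, F, B, P, L, J, I]
Visit G; enqueue O → queue [F, B, P, L, J, I, O]
Visit F; enqueue E, C → queue [B, P, L, J, I, O, E, C]
Visit B; enqueue K, D → queue [P, L, J, I, O, E, C, K, D]
Visit P; enqueue H → queue [L, J, I, O, E, C, K, D, H]
Visit L → queue [J, I, O, E, C, K, D, H]
Visit J → queue [I, O, E, C, K, D, H]
Visit I → queue [O, E, C, K, D, H]
Visit O → queue [E, C, K, D, H]
Visit E → queue [C, K, D, H]
Visit C; enqueue M → queue [K, D, H, M]
Visit K → queue [D, H, M]
Visit D → queue [H, M]
Visit H → queue [M]
Visit M → queue []

Visit order: Q, N, G, F, B, P, L, J, I, O, E, C, K, D, H, M

E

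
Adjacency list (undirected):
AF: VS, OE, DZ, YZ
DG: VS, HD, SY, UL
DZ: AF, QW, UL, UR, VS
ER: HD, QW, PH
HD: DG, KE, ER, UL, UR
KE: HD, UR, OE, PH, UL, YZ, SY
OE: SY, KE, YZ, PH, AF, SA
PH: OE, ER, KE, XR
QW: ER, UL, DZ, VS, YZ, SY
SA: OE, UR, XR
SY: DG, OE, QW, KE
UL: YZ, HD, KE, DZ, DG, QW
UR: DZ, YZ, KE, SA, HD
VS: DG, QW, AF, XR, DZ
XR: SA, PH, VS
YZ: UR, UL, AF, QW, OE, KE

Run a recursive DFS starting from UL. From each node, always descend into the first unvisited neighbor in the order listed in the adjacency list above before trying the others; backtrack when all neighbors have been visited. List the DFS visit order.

UL → YZ → UR → DZ → AF → VS → DG → HD → KE → OE → SY → QW → ER → PH → XR → SA

Visit UL
UL → YZ
YZ → UR
UR → DZ
DZ → AF
AF → VS
VS → DG
DG → HD
HD → KE
KE → OE
OE → SY
SY → QW
QW → ER
ER → PH
PH → XR
XR → SA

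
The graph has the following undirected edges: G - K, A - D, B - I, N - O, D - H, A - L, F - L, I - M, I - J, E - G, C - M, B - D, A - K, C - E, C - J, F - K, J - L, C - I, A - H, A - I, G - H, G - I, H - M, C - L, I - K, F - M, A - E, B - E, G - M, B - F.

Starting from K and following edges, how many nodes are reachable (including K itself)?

13

BFS from K visits: K, A, F, G, I, D, E, H, L, B, M, C, J
Reachable nodes: 13 of 15 total.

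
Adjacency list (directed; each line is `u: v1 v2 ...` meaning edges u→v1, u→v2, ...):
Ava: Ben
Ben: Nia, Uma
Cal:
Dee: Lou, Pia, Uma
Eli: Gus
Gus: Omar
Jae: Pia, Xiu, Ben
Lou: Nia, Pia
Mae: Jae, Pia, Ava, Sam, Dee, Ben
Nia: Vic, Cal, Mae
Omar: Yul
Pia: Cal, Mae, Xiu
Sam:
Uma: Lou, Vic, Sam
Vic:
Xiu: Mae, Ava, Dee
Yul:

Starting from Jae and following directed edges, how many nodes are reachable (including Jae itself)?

BFS from Jae visits: Jae, Pia, Xiu, Ben, Cal, Mae, Ava, Dee, Nia, Uma, Sam, Lou, Vic
Reachable nodes: 13 of 17 total.

13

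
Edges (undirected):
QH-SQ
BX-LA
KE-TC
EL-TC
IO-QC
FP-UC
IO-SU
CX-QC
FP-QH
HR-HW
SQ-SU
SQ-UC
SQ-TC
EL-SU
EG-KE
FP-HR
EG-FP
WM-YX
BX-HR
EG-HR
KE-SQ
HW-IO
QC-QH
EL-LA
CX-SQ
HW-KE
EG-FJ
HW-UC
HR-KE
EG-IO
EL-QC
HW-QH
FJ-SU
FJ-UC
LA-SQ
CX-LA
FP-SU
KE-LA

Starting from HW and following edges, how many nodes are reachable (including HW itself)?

17

BFS from HW visits: HW, HR, IO, KE, QH, UC, BX, EG, FP, QC, SU, LA, SQ, TC, FJ, CX, EL
Reachable nodes: 17 of 19 total.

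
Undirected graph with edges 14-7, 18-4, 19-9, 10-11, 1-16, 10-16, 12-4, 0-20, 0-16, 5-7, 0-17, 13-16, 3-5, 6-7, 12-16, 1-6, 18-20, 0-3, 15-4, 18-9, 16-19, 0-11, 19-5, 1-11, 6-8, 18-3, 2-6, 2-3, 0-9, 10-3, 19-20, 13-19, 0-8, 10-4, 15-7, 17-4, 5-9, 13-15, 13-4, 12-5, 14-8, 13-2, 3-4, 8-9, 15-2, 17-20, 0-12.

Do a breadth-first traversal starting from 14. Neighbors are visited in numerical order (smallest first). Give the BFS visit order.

Visit 14; enqueue 7, 8 → queue [7, 8]
Visit 7; enqueue 5, 6, 15 → queue [8, 5, 6, 15]
Visit 8; enqueue 0, 9 → queue [5, 6, 15, 0, 9]
Visit 5; enqueue 3, 12, 19 → queue [6, 15, 0, 9, 3, 12, 19]
Visit 6; enqueue 1, 2 → queue [15, 0, 9, 3, 12, 19, 1, 2]
Visit 15; enqueue 4, 13 → queue [0, 9, 3, 12, 19, 1, 2, 4, 13]
Visit 0; enqueue 11, 16, 17, 20 → queue [9, 3, 12, 19, 1, 2, 4, 13, 11, 16, 17, 20]
Visit 9; enqueue 18 → queue [3, 12, 19, 1, 2, 4, 13, 11, 16, 17, 20, 18]
Visit 3; enqueue 10 → queue [12, 19, 1, 2, 4, 13, 11, 16, 17, 20, 18, 10]
Visit 12 → queue [19, 1, 2, 4, 13, 11, 16, 17, 20, 18, 10]
Visit 19 → queue [1, 2, 4, 13, 11, 16, 17, 20, 18, 10]
Visit 1 → queue [2, 4, 13, 11, 16, 17, 20, 18, 10]
Visit 2 → queue [4, 13, 11, 16, 17, 20, 18, 10]
Visit 4 → queue [13, 11, 16, 17, 20, 18, 10]
Visit 13 → queue [11, 16, 17, 20, 18, 10]
Visit 11 → queue [16, 17, 20, 18, 10]
Visit 16 → queue [17, 20, 18, 10]
Visit 17 → queue [20, 18, 10]
Visit 20 → queue [18, 10]
Visit 18 → queue [10]
Visit 10 → queue []

14 7 8 5 6 15 0 9 3 12 19 1 2 4 13 11 16 17 20 18 10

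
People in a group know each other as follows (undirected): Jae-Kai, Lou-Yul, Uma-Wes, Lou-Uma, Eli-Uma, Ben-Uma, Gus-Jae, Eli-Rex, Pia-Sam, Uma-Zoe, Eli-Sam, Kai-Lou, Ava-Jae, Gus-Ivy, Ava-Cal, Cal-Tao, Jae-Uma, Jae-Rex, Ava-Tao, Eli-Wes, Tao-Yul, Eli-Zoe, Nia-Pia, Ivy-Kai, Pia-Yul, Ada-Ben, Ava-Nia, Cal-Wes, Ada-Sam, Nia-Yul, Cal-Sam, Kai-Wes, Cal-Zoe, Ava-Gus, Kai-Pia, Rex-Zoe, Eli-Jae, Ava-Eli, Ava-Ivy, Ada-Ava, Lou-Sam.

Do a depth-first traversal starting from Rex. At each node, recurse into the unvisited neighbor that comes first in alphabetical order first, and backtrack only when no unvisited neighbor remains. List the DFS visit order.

Rex -> Eli -> Ava -> Ada -> Ben -> Uma -> Jae -> Gus -> Ivy -> Kai -> Lou -> Sam -> Cal -> Tao -> Yul -> Nia -> Pia -> Wes -> Zoe

Visit Rex
Rex → Eli
Eli → Ava
Ava → Ada
Ada → Ben
Ben → Uma
Uma → Jae
Jae → Gus
Gus → Ivy
Ivy → Kai
Kai → Lou
Lou → Sam
Sam → Cal
Cal → Tao
Tao → Yul
Yul → Nia
Nia → Pia
Cal → Wes
Cal → Zoe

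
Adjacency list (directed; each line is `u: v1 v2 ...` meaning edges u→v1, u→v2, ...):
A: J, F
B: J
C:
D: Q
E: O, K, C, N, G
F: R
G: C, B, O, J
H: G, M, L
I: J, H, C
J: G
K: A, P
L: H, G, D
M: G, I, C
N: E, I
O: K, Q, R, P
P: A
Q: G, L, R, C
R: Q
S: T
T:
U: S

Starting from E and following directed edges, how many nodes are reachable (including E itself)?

18

BFS from E visits: E, O, N, K, G, C, R, Q, P, I, A, J, B, L, H, F, D, M
Reachable nodes: 18 of 21 total.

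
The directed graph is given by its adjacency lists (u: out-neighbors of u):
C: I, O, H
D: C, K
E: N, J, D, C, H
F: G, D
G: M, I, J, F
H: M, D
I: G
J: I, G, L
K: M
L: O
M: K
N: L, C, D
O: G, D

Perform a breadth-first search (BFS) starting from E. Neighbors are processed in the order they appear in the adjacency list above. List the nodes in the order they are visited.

Visit E; enqueue N, J, D, C, H → queue [N, J, D, C, H]
Visit N; enqueue L → queue [J, D, C, H, L]
Visit J; enqueue I, G → queue [D, C, H, L, I, G]
Visit D; enqueue K → queue [C, H, L, I, G, K]
Visit C; enqueue O → queue [H, L, I, G, K, O]
Visit H; enqueue M → queue [L, I, G, K, O, M]
Visit L → queue [I, G, K, O, M]
Visit I → queue [G, K, O, M]
Visit G; enqueue F → queue [K, O, M, F]
Visit K → queue [O, M, F]
Visit O → queue [M, F]
Visit M → queue [F]
Visit F → queue []

E -> N -> J -> D -> C -> H -> L -> I -> G -> K -> O -> M -> F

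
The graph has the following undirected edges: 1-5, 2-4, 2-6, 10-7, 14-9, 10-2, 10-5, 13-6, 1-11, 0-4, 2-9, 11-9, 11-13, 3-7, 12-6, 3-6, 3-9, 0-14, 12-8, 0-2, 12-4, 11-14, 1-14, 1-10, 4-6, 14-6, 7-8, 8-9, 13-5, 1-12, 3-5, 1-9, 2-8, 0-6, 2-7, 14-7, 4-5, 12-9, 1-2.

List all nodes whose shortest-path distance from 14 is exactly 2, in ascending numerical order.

2, 3, 4, 5, 8, 10, 12, 13

Level 0: 14
Level 1: 0, 1, 6, 7, 9, 11
Level 2: 2, 3, 4, 5, 8, 10, 12, 13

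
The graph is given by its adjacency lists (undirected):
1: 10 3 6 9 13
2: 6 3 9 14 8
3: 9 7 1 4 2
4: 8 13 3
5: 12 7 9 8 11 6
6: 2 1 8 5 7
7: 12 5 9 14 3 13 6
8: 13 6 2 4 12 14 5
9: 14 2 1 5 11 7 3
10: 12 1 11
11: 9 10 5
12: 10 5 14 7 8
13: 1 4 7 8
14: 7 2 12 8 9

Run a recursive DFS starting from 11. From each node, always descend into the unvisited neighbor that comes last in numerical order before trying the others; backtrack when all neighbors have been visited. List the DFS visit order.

Visit 11
11 → 10
10 → 12
12 → 14
14 → 9
9 → 7
7 → 13
13 → 8
8 → 6
6 → 5
6 → 2
2 → 3
3 → 4
3 → 1

11 → 10 → 12 → 14 → 9 → 7 → 13 → 8 → 6 → 5 → 2 → 3 → 4 → 1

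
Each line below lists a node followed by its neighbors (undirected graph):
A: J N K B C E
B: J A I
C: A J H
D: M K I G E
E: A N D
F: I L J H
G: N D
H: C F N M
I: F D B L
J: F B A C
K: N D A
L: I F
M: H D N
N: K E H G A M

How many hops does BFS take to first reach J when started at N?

2

Level 0: N
Level 1: A, E, G, H, K, M
Level 2: B, C, D, F, J
Level 3: I, L
J first appears at level 2.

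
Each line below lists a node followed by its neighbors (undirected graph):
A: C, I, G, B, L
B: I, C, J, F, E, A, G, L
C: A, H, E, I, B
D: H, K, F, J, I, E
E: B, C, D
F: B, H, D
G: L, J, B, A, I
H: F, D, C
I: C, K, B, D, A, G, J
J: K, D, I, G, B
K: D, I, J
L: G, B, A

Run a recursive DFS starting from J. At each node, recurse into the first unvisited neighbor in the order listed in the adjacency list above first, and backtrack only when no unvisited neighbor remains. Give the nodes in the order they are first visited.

Visit J
J → K
K → D
D → H
H → F
F → B
B → I
I → C
C → A
A → G
G → L
C → E

J K D H F B I C A G L E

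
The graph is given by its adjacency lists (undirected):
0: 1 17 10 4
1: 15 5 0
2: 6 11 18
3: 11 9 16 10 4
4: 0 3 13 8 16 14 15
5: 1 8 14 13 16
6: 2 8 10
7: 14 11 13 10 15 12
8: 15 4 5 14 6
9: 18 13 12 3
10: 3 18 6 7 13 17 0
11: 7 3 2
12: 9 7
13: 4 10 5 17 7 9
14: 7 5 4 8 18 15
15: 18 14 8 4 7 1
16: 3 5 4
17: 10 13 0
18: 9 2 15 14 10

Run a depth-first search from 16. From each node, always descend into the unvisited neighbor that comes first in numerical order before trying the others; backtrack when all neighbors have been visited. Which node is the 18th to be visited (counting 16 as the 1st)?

15

Visit 16
16 → 3
3 → 4
4 → 0
0 → 1
1 → 5
5 → 8
8 → 6
6 → 2
2 → 11
11 → 7
7 → 10
10 → 13
13 → 9
9 → 12
9 → 18
18 → 14
14 → 15
13 → 17

Visit order: 16, 3, 4, 0, 1, 5, 8, 6, 2, 11, 7, 10, 13, 9, 12, 18, 14, 15, 17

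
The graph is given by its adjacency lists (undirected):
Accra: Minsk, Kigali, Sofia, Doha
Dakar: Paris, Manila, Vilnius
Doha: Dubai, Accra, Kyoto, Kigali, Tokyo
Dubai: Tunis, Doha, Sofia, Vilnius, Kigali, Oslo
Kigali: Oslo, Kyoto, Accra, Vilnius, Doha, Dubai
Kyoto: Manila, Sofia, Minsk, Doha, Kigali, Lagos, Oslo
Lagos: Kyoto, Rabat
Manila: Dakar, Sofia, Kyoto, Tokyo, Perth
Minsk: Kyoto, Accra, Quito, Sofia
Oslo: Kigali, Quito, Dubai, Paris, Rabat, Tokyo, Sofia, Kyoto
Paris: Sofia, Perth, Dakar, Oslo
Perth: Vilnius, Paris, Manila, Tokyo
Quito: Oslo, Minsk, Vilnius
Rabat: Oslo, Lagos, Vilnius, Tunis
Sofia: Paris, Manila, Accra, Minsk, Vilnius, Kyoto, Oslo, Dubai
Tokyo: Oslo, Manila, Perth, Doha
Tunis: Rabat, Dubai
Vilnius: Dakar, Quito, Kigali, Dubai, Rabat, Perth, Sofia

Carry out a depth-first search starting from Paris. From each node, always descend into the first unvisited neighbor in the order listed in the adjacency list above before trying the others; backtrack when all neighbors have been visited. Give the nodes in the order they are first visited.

Visit Paris
Paris → Sofia
Sofia → Manila
Manila → Dakar
Dakar → Vilnius
Vilnius → Quito
Quito → Oslo
Oslo → Kigali
Kigali → Kyoto
Kyoto → Minsk
Minsk → Accra
Accra → Doha
Doha → Dubai
Dubai → Tunis
Tunis → Rabat
Rabat → Lagos
Doha → Tokyo
Tokyo → Perth

Paris Sofia Manila Dakar Vilnius Quito Oslo Kigali Kyoto Minsk Accra Doha Dubai Tunis Rabat Lagos Tokyo Perth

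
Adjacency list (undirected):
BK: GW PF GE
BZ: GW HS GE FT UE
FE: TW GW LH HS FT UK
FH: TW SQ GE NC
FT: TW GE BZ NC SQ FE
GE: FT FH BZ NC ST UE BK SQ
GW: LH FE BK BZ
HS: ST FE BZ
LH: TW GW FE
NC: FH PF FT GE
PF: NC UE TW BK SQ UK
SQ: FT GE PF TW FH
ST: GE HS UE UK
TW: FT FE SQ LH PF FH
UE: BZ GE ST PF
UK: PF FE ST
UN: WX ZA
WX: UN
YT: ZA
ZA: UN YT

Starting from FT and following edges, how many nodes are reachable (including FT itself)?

BFS from FT visits: FT, TW, SQ, NC, GE, FE, BZ, PF, LH, FH, UE, ST, BK, UK, HS, GW
Reachable nodes: 16 of 20 total.

16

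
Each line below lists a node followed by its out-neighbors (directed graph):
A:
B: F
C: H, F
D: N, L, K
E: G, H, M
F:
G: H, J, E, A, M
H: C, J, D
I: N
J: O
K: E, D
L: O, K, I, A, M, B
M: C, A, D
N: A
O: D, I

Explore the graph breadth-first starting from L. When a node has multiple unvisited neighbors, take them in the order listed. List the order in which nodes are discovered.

L → O → K → I → A → M → B → D → E → N → C → F → G → H → J

Visit L; enqueue O, K, I, A, M, B → queue [O, K, I, A, M, B]
Visit O; enqueue D → queue [K, I, A, M, B, D]
Visit K; enqueue E → queue [I, A, M, B, D, E]
Visit I; enqueue N → queue [A, M, B, D, E, N]
Visit A → queue [M, B, D, E, N]
Visit M; enqueue C → queue [B, D, E, N, C]
Visit B; enqueue F → queue [D, E, N, C, F]
Visit D → queue [E, N, C, F]
Visit E; enqueue G, H → queue [N, C, F, G, H]
Visit N → queue [C, F, G, H]
Visit C → queue [F, G, H]
Visit F → queue [G, H]
Visit G; enqueue J → queue [H, J]
Visit H → queue [J]
Visit J → queue []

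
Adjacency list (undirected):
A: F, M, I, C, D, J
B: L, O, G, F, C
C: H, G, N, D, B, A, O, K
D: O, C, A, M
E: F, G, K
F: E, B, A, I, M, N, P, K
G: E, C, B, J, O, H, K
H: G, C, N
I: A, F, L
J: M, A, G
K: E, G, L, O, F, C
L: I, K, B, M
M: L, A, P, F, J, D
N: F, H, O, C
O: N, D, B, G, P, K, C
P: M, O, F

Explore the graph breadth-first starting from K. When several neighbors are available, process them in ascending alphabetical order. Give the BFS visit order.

K, C, E, F, G, L, O, A, B, D, H, N, I, M, P, J

Visit K; enqueue C, E, F, G, L, O → queue [C, E, F, G, L, O]
Visit C; enqueue A, B, D, H, N → queue [E, F, G, L, O, A, B, D, H, N]
Visit E → queue [F, G, L, O, A, B, D, H, N]
Visit F; enqueue I, M, P → queue [G, L, O, A, B, D, H, N, I, M, P]
Visit G; enqueue J → queue [L, O, A, B, D, H, N, I, M, P, J]
Visit L → queue [O, A, B, D, H, N, I, M, P, J]
Visit O → queue [A, B, D, H, N, I, M, P, J]
Visit A → queue [B, D, H, N, I, M, P, J]
Visit B → queue [D, H, N, I, M, P, J]
Visit D → queue [H, N, I, M, P, J]
Visit H → queue [N, I, M, P, J]
Visit N → queue [I, M, P, J]
Visit I → queue [M, P, J]
Visit M → queue [P, J]
Visit P → queue [J]
Visit J → queue []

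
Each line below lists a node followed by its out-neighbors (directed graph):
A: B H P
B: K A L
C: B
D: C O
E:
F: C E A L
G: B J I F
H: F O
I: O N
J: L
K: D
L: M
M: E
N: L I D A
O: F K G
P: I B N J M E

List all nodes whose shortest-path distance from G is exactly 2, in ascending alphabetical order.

Level 0: G
Level 1: B, F, I, J
Level 2: A, C, E, K, L, N, O
Level 3: D, H, M, P

A, C, E, K, L, N, O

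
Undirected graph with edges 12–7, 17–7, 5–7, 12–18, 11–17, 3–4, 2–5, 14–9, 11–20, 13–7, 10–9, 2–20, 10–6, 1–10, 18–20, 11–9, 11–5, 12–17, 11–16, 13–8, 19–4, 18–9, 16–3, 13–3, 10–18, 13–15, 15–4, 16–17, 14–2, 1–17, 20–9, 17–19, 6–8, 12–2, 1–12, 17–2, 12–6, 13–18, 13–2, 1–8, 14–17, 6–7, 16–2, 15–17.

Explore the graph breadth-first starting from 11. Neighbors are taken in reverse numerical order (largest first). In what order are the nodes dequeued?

11 20 17 16 9 5 18 2 19 15 14 12 7 1 3 10 13 4 6 8

Visit 11; enqueue 20, 17, 16, 9, 5 → queue [20, 17, 16, 9, 5]
Visit 20; enqueue 18, 2 → queue [17, 16, 9, 5, 18, 2]
Visit 17; enqueue 19, 15, 14, 12, 7, 1 → queue [16, 9, 5, 18, 2, 19, 15, 14, 12, 7, 1]
Visit 16; enqueue 3 → queue [9, 5, 18, 2, 19, 15, 14, 12, 7, 1, 3]
Visit 9; enqueue 10 → queue [5, 18, 2, 19, 15, 14, 12, 7, 1, 3, 10]
Visit 5 → queue [18, 2, 19, 15, 14, 12, 7, 1, 3, 10]
Visit 18; enqueue 13 → queue [2, 19, 15, 14, 12, 7, 1, 3, 10, 13]
Visit 2 → queue [19, 15, 14, 12, 7, 1, 3, 10, 13]
Visit 19; enqueue 4 → queue [15, 14, 12, 7, 1, 3, 10, 13, 4]
Visit 15 → queue [14, 12, 7, 1, 3, 10, 13, 4]
Visit 14 → queue [12, 7, 1, 3, 10, 13, 4]
Visit 12; enqueue 6 → queue [7, 1, 3, 10, 13, 4, 6]
Visit 7 → queue [1, 3, 10, 13, 4, 6]
Visit 1; enqueue 8 → queue [3, 10, 13, 4, 6, 8]
Visit 3 → queue [10, 13, 4, 6, 8]
Visit 10 → queue [13, 4, 6, 8]
Visit 13 → queue [4, 6, 8]
Visit 4 → queue [6, 8]
Visit 6 → queue [8]
Visit 8 → queue []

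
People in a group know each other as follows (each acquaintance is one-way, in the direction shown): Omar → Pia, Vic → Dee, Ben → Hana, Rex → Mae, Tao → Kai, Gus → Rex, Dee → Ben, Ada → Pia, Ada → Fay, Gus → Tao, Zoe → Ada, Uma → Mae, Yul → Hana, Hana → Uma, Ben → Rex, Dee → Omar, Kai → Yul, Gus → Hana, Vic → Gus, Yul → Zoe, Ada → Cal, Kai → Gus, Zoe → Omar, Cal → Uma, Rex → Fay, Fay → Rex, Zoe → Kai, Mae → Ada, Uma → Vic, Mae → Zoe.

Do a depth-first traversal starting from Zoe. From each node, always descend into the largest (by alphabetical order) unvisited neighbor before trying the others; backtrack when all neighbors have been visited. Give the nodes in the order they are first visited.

Zoe Omar Pia Kai Yul Hana Uma Vic Gus Tao Rex Mae Ada Fay Cal Dee Ben

Visit Zoe
Zoe → Omar
Omar → Pia
Zoe → Kai
Kai → Yul
Yul → Hana
Hana → Uma
Uma → Vic
Vic → Gus
Gus → Tao
Gus → Rex
Rex → Mae
Mae → Ada
Ada → Fay
Ada → Cal
Vic → Dee
Dee → Ben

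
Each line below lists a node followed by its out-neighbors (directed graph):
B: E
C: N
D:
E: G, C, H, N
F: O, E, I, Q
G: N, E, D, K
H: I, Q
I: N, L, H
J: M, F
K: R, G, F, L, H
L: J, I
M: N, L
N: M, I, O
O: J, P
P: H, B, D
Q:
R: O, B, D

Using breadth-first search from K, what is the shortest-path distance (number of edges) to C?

3

Level 0: K
Level 1: F, G, H, L, R
Level 2: B, D, E, I, J, N, O, Q
Level 3: C, M, P
C first appears at level 3.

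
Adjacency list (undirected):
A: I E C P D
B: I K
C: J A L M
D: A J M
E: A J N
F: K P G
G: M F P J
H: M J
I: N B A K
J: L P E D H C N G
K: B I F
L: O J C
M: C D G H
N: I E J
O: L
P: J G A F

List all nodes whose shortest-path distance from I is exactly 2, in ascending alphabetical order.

C, D, E, F, J, P

Level 0: I
Level 1: A, B, K, N
Level 2: C, D, E, F, J, P
Level 3: G, H, L, M
Level 4: O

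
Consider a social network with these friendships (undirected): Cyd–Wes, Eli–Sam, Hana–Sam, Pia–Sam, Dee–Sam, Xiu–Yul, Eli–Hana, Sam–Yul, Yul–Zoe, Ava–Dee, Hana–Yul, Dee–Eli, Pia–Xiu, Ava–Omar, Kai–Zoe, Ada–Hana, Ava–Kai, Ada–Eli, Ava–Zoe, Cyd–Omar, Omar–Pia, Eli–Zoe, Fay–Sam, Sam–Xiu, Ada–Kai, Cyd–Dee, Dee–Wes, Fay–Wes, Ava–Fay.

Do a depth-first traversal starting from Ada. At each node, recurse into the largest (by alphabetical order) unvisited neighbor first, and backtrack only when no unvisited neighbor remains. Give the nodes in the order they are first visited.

Visit Ada
Ada → Kai
Kai → Zoe
Zoe → Yul
Yul → Xiu
Xiu → Sam
Sam → Pia
Pia → Omar
Omar → Cyd
Cyd → Wes
Wes → Fay
Fay → Ava
Ava → Dee
Dee → Eli
Eli → Hana

Ada, Kai, Zoe, Yul, Xiu, Sam, Pia, Omar, Cyd, Wes, Fay, Ava, Dee, Eli, Hana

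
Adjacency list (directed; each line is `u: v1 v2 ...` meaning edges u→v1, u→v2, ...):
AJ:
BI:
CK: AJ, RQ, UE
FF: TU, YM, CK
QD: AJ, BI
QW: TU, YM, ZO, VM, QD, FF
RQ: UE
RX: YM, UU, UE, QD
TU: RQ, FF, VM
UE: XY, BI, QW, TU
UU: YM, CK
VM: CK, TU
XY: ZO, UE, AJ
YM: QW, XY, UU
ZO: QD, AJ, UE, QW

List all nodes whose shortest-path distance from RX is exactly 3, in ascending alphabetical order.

Level 0: RX
Level 1: QD, UE, UU, YM
Level 2: AJ, BI, CK, QW, TU, XY
Level 3: FF, RQ, VM, ZO

FF, RQ, VM, ZO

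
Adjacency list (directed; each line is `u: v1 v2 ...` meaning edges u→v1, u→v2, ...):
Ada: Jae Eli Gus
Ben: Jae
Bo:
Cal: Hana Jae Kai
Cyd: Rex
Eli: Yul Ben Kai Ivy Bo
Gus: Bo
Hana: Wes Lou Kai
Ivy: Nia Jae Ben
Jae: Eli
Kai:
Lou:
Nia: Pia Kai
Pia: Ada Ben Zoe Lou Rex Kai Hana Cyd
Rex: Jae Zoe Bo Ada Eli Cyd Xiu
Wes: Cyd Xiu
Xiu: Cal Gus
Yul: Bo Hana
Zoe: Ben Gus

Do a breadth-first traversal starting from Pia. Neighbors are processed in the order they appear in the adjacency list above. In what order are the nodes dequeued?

Visit Pia; enqueue Ada, Ben, Zoe, Lou, Rex, Kai, Hana, Cyd → queue [Ada, Ben, Zoe, Lou, Rex, Kai, Hana, Cyd]
Visit Ada; enqueue Jae, Eli, Gus → queue [Ben, Zoe, Lou, Rex, Kai, Hana, Cyd, Jae, Eli, Gus]
Visit Ben → queue [Zoe, Lou, Rex, Kai, Hana, Cyd, Jae, Eli, Gus]
Visit Zoe → queue [Lou, Rex, Kai, Hana, Cyd, Jae, Eli, Gus]
Visit Lou → queue [Rex, Kai, Hana, Cyd, Jae, Eli, Gus]
Visit Rex; enqueue Bo, Xiu → queue [Kai, Hana, Cyd, Jae, Eli, Gus, Bo, Xiu]
Visit Kai → queue [Hana, Cyd, Jae, Eli, Gus, Bo, Xiu]
Visit Hana; enqueue Wes → queue [Cyd, Jae, Eli, Gus, Bo, Xiu, Wes]
Visit Cyd → queue [Jae, Eli, Gus, Bo, Xiu, Wes]
Visit Jae → queue [Eli, Gus, Bo, Xiu, Wes]
Visit Eli; enqueue Yul, Ivy → queue [Gus, Bo, Xiu, Wes, Yul, Ivy]
Visit Gus → queue [Bo, Xiu, Wes, Yul, Ivy]
Visit Bo → queue [Xiu, Wes, Yul, Ivy]
Visit Xiu; enqueue Cal → queue [Wes, Yul, Ivy, Cal]
Visit Wes → queue [Yul, Ivy, Cal]
Visit Yul → queue [Ivy, Cal]
Visit Ivy; enqueue Nia → queue [Cal, Nia]
Visit Cal → queue [Nia]
Visit Nia → queue []

Pia Ada Ben Zoe Lou Rex Kai Hana Cyd Jae Eli Gus Bo Xiu Wes Yul Ivy Cal Nia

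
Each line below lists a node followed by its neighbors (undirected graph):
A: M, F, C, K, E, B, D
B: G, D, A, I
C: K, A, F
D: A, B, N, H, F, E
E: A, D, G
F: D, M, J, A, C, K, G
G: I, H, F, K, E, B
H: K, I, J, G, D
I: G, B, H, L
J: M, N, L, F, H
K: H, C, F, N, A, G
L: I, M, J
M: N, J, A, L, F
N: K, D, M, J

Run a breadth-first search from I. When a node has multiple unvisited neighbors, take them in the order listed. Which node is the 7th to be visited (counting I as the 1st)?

K

Visit I; enqueue G, B, H, L → queue [G, B, H, L]
Visit G; enqueue F, K, E → queue [B, H, L, F, K, E]
Visit B; enqueue D, A → queue [H, L, F, K, E, D, A]
Visit H; enqueue J → queue [L, F, K, E, D, A, J]
Visit L; enqueue M → queue [F, K, E, D, A, J, M]
Visit F; enqueue C → queue [K, E, D, A, J, M, C]
Visit K; enqueue N → queue [E, D, A, J, M, C, N]
Visit E → queue [D, A, J, M, C, N]
Visit D → queue [A, J, M, C, N]
Visit A → queue [J, M, C, N]
Visit J → queue [M, C, N]
Visit M → queue [C, N]
Visit C → queue [N]
Visit N → queue []

Visit order: I, G, B, H, L, F, K, E, D, A, J, M, C, N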